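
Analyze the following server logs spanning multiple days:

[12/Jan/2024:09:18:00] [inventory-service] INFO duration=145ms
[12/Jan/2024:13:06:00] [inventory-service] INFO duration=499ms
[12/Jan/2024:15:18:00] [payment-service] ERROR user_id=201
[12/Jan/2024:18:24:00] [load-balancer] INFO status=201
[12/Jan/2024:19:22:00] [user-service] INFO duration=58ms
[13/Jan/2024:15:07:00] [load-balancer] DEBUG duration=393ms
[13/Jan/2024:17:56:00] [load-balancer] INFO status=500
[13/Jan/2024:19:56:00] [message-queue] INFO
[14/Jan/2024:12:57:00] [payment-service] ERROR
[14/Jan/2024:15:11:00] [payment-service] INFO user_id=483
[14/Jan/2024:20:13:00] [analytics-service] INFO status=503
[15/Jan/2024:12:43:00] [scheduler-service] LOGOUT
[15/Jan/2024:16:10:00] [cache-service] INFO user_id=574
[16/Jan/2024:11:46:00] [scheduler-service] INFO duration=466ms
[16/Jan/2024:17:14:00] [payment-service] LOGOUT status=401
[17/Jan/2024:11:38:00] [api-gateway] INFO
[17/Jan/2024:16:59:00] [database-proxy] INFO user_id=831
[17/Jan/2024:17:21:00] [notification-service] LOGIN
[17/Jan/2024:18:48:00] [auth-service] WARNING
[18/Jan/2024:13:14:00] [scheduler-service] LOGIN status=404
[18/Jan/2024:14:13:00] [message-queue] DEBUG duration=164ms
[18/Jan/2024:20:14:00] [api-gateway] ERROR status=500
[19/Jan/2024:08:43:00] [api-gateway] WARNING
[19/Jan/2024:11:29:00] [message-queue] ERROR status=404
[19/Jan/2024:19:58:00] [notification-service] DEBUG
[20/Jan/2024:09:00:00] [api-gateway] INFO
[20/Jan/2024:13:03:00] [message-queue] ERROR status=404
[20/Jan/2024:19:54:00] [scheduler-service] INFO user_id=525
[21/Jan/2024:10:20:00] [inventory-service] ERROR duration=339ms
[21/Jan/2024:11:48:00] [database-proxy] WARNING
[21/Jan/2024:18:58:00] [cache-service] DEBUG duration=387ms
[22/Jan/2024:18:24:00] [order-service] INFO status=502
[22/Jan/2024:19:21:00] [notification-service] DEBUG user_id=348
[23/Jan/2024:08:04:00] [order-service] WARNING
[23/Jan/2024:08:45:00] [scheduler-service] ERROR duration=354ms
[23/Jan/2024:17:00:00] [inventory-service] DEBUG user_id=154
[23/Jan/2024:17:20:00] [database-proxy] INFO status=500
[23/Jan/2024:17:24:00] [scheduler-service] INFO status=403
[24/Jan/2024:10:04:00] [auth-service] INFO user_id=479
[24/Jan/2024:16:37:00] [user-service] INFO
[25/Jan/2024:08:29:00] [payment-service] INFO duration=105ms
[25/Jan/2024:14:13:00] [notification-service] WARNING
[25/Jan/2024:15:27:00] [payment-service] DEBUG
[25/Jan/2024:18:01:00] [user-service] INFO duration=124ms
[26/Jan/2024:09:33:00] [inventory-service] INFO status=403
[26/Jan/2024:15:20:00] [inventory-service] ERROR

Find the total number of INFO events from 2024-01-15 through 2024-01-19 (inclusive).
4

To filter by date range:

1. Date range: 2024-01-15 through 2024-01-19, both dates inclusive
2. Filter for INFO events whose date falls in this range
3. Count matching events: 4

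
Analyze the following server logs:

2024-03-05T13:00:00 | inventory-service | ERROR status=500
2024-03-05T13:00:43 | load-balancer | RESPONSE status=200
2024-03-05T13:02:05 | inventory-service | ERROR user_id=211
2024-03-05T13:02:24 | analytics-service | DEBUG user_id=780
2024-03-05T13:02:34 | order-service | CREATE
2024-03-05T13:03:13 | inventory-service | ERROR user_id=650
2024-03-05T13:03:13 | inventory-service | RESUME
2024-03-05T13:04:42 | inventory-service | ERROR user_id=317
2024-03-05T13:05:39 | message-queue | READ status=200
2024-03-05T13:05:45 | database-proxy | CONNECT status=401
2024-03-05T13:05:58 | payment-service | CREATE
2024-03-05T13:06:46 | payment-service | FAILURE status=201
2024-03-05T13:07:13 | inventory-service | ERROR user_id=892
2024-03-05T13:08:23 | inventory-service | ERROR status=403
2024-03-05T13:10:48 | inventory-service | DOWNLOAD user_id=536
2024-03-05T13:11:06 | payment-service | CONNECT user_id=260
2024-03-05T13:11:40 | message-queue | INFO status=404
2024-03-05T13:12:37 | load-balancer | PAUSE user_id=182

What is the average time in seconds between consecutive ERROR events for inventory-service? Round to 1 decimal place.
100.6

To calculate average interval:

1. Find all ERROR events for inventory-service in order
2. Calculate time gaps between consecutive events
3. Compute mean of gaps: 503 / 5 = 100.6 seconds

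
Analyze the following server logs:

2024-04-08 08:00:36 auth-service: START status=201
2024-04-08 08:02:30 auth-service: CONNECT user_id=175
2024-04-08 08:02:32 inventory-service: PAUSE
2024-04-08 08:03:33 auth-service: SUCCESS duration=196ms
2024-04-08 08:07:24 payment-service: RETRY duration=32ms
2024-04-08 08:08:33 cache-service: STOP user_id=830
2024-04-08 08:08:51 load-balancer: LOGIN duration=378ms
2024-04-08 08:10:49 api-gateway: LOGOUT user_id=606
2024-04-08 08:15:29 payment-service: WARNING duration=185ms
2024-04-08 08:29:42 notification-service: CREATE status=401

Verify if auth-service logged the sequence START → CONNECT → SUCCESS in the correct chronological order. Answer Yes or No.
Yes

To verify sequence order:

1. Find all events in sequence START → CONNECT → SUCCESS for auth-service
2. Extract their timestamps
3. Check if timestamps are in ascending order
4. Result: Yes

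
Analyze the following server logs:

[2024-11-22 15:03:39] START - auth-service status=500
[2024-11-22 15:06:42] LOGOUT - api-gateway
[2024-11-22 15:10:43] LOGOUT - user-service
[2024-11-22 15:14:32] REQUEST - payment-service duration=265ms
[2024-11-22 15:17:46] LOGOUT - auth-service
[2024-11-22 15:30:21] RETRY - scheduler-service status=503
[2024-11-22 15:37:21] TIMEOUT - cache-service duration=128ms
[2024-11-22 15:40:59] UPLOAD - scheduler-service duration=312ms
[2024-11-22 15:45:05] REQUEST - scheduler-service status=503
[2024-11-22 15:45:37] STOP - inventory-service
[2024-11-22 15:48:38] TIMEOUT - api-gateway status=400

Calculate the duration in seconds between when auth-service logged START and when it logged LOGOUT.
847

To find the time between events:

1. Locate the first START event for auth-service: 2024-11-22 15:03:39
2. Locate the first LOGOUT event for auth-service: 2024-11-22 15:17:46
3. Calculate the difference: 2024-11-22 15:17:46 - 2024-11-22 15:03:39 = 847 seconds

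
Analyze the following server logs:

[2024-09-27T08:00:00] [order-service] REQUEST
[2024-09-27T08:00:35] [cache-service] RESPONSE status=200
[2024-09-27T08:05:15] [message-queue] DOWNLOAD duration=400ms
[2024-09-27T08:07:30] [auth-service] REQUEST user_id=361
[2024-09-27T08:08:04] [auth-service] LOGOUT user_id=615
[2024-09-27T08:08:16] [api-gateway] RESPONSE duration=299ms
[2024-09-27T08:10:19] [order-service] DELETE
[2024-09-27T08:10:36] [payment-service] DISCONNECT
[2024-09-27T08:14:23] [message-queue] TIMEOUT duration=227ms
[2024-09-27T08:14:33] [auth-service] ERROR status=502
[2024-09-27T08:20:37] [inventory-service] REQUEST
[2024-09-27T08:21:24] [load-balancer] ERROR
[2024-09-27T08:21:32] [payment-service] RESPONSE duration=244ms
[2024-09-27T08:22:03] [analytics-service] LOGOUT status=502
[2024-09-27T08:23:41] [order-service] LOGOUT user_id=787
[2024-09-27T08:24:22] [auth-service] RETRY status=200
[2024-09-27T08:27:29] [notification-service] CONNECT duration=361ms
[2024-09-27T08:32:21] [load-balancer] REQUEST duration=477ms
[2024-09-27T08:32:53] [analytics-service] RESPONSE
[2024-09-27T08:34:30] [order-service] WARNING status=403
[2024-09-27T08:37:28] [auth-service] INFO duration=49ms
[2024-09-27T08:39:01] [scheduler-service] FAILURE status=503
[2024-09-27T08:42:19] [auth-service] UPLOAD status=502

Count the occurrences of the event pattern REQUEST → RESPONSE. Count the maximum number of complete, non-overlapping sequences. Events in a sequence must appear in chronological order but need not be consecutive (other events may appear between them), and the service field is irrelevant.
4

To count sequences:

1. Look for pattern: REQUEST → RESPONSE
2. Greedily scan the log in chronological order, matching each sequence element in turn (ignoring service)
3. Each time the full pattern completes, increment the count and restart matching from the next event
4. Complete non-overlapping sequences found: 4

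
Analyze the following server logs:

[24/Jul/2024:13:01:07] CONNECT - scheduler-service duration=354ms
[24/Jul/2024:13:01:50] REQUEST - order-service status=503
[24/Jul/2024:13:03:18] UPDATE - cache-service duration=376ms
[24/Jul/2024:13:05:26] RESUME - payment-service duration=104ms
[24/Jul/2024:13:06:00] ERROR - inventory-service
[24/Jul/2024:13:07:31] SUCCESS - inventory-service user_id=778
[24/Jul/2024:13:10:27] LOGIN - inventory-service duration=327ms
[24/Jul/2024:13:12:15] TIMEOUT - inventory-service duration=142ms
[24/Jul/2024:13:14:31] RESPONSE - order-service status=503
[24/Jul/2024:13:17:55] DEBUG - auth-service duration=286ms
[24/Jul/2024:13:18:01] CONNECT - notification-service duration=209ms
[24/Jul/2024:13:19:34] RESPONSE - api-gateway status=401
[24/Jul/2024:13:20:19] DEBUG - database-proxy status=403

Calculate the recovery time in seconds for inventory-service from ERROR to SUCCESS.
91

To calculate recovery time:

1. Find ERROR event for inventory-service: 24/Jul/2024:13:06:00
2. Find next SUCCESS event for inventory-service: 24/Jul/2024:13:07:31
3. Recovery time: 24/Jul/2024:13:07:31 - 24/Jul/2024:13:06:00 = 91 seconds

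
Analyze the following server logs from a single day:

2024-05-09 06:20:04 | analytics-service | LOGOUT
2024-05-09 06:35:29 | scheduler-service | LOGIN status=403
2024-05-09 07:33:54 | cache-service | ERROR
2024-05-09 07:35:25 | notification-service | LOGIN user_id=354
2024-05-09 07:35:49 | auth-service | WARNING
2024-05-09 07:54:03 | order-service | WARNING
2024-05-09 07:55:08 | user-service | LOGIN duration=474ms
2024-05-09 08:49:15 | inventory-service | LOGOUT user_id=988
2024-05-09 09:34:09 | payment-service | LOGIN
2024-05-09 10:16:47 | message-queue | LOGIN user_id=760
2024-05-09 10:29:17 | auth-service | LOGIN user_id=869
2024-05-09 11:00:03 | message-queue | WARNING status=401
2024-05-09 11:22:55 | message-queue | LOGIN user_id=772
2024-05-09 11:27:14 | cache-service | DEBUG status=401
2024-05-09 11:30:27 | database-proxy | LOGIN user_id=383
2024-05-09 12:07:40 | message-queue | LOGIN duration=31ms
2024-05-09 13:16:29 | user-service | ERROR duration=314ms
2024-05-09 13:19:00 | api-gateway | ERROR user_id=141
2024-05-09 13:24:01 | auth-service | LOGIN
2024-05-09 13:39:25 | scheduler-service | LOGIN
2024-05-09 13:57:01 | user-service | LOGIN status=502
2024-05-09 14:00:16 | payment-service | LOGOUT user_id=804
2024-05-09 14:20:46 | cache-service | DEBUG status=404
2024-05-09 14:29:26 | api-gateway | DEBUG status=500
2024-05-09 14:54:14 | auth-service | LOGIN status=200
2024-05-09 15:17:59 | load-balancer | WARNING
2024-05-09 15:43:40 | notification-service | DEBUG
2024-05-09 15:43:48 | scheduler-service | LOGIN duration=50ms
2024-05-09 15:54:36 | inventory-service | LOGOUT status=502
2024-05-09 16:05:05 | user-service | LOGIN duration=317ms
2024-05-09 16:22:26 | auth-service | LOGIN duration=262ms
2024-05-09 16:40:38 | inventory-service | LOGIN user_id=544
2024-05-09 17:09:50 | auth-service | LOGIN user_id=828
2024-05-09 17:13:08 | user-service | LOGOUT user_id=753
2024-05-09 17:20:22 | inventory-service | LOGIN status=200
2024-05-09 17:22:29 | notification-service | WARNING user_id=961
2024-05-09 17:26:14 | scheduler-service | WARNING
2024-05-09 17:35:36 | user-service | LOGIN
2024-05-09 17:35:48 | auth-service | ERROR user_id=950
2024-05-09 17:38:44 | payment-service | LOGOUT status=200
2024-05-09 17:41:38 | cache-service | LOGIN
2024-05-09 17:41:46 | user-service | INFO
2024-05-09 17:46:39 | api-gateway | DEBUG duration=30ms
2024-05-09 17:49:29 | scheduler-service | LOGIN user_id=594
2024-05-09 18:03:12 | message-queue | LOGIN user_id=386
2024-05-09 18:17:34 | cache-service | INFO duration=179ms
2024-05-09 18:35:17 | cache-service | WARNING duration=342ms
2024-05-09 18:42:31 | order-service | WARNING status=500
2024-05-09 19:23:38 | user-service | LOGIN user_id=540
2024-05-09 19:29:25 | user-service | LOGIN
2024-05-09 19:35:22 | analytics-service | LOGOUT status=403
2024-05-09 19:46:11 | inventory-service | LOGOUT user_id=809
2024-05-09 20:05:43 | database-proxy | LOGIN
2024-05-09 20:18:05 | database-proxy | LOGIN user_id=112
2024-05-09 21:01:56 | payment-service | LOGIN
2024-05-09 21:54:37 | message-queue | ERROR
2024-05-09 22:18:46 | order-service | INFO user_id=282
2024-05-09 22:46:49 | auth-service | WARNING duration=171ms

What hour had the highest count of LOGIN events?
17

To find the peak hour:

1. Group all LOGIN events by hour
2. Count events in each hour
3. Find hour with maximum count
4. Peak hour: 17 (with 5 events)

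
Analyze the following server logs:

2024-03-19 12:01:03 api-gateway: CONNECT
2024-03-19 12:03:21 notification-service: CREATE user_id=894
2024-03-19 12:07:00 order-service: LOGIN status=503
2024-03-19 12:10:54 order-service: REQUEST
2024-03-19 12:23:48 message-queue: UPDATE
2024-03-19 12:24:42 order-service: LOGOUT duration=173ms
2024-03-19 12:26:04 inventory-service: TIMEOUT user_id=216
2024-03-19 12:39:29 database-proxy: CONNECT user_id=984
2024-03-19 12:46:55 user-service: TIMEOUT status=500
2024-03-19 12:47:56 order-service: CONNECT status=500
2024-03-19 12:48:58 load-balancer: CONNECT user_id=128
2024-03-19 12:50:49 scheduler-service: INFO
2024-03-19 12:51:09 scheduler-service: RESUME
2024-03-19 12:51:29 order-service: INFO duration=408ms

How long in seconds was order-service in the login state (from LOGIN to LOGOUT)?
1062

To calculate state duration:

1. Find LOGIN event for order-service: 2024-03-19 12:07:00
2. Find LOGOUT event for order-service: 2024-03-19 12:24:42
3. Calculate duration: 2024-03-19 12:24:42 - 2024-03-19 12:07:00 = 1062 seconds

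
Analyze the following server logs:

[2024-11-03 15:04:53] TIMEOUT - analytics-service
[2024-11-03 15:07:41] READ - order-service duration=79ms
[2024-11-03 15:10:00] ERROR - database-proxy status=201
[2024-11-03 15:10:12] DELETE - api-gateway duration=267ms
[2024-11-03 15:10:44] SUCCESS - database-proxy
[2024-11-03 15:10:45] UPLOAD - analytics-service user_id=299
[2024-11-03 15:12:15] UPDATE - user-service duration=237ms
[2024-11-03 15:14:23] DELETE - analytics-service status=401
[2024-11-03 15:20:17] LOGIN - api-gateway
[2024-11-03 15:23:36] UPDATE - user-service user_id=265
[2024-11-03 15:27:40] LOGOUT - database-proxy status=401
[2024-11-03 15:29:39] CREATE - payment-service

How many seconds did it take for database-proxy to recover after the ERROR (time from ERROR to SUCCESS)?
44

To calculate recovery time:

1. Find ERROR event for database-proxy: 2024-11-03 15:10:00
2. Find next SUCCESS event for database-proxy: 2024-11-03 15:10:44
3. Recovery time: 2024-11-03 15:10:44 - 2024-11-03 15:10:00 = 44 seconds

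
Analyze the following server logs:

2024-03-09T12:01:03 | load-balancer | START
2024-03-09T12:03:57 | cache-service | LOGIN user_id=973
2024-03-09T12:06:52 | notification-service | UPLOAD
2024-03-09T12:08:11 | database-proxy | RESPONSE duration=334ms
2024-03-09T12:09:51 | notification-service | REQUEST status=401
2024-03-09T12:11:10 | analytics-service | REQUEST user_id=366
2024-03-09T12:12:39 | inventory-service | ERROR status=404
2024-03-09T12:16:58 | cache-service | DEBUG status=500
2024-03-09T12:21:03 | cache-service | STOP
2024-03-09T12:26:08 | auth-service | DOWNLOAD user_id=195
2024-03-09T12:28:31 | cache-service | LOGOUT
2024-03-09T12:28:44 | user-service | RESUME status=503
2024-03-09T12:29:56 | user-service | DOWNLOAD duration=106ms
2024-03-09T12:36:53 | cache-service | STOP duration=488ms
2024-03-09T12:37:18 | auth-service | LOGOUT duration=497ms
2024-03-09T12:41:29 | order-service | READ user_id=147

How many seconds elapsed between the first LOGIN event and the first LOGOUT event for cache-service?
1474

To find the time between events:

1. Locate the first LOGIN event for cache-service: 2024-03-09T12:03:57
2. Locate the first LOGOUT event for cache-service: 2024-03-09T12:28:31
3. Calculate the difference: 2024-03-09T12:28:31 - 2024-03-09T12:03:57 = 1474 seconds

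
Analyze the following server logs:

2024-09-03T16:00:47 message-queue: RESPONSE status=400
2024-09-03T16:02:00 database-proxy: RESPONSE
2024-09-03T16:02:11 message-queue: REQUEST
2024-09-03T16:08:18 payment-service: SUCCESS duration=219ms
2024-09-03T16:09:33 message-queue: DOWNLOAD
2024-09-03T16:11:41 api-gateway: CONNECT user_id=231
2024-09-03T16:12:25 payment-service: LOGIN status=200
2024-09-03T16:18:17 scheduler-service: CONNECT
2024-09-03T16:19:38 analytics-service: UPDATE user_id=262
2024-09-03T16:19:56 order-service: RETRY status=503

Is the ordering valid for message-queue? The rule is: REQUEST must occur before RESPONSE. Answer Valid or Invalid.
Invalid

To validate ordering:

1. Required order: REQUEST → RESPONSE
2. Rule: REQUEST must occur before RESPONSE
3. Check actual order of events for message-queue
4. Result: Invalid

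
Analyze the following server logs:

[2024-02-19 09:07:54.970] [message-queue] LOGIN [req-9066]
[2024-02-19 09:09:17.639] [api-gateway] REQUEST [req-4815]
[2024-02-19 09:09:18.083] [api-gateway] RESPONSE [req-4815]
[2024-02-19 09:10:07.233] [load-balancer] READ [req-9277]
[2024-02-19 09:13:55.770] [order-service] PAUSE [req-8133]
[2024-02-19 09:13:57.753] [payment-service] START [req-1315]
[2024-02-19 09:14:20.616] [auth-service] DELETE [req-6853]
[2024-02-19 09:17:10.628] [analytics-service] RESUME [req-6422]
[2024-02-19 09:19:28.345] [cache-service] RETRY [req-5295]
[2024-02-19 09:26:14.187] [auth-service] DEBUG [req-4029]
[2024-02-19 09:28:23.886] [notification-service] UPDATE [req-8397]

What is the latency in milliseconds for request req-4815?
444

To calculate latency:

1. Find REQUEST with id req-4815: 2024-02-19 09:09:17.639
2. Find RESPONSE with id req-4815: 2024-02-19 09:09:18.083
3. Latency: 2024-02-19 09:09:18.083 - 2024-02-19 09:09:17.639 = 444ms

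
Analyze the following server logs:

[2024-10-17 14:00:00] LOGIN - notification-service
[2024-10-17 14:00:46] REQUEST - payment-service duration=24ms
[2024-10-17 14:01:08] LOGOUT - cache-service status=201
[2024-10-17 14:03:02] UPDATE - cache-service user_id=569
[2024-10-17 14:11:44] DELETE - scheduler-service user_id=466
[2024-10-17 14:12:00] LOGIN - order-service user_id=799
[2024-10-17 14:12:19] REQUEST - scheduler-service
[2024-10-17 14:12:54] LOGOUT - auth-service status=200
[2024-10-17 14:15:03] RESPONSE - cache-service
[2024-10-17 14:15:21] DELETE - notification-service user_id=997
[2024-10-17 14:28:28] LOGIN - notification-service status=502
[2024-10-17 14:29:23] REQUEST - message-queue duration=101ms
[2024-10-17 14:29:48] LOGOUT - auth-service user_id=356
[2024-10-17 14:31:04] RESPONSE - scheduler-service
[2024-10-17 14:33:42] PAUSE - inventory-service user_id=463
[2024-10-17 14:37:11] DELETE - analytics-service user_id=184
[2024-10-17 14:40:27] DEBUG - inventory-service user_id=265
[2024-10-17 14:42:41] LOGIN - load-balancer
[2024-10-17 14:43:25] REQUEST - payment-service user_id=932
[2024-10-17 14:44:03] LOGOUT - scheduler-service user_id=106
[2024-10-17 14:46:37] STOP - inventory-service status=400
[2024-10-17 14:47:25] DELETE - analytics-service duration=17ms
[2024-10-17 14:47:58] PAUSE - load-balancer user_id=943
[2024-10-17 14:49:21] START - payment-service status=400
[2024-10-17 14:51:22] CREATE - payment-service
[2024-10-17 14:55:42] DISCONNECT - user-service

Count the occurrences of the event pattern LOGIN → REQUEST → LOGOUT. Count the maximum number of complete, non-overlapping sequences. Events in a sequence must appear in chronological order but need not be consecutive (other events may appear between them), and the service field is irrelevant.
4

To count sequences:

1. Look for pattern: LOGIN → REQUEST → LOGOUT
2. Greedily scan the log in chronological order, matching each sequence element in turn (ignoring service)
3. Each time the full pattern completes, increment the count and restart matching from the next event
4. Complete non-overlapping sequences found: 4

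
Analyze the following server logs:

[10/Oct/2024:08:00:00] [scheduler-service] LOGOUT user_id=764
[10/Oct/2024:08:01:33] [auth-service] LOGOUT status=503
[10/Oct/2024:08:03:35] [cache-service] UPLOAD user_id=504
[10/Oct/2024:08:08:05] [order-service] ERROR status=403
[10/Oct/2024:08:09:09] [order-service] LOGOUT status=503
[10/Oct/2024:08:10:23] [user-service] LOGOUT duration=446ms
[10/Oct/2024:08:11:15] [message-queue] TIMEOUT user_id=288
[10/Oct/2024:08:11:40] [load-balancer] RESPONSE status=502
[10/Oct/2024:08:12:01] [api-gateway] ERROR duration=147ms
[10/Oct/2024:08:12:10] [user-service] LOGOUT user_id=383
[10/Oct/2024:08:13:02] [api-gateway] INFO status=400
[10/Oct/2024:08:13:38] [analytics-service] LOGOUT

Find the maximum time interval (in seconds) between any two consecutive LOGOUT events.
456

To find the longest gap:

1. Extract all LOGOUT events in chronological order
2. Calculate time differences between consecutive events
3. Find the maximum difference
4. Longest gap: 456 seconds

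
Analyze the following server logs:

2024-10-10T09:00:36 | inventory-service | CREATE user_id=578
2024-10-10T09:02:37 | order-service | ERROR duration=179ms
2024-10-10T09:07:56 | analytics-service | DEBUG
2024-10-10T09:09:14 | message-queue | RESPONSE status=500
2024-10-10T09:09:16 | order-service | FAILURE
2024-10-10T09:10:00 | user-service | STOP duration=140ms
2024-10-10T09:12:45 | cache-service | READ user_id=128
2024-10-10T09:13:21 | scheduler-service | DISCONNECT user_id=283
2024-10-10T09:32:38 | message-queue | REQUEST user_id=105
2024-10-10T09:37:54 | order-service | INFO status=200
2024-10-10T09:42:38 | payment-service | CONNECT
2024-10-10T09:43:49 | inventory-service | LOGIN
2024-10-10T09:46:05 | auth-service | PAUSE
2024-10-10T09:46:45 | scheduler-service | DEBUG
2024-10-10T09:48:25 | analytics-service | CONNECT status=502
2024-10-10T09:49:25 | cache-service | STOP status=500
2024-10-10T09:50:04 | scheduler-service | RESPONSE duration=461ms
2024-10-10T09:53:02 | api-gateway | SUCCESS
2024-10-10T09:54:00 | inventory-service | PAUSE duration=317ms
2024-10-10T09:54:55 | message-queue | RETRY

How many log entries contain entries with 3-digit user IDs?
4

To find matching entries:

1. Pattern to match: entries with 3-digit user IDs
2. Scan each log entry for the pattern
3. Count matches: 4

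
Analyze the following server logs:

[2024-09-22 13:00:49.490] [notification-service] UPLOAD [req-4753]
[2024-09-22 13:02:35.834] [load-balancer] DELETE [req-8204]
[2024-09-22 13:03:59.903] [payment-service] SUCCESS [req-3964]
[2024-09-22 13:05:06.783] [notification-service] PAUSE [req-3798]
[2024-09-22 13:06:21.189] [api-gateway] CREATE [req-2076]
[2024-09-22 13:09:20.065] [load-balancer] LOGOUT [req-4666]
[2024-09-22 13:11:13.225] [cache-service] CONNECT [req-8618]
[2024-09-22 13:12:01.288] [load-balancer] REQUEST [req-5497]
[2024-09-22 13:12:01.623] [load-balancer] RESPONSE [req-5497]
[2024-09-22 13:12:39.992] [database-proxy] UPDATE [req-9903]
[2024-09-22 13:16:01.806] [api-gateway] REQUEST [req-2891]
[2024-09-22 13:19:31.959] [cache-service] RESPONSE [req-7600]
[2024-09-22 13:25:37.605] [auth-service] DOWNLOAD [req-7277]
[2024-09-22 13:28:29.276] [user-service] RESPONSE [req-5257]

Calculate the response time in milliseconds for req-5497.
335

To calculate latency:

1. Find REQUEST with id req-5497: 2024-09-22 13:12:01.288
2. Find RESPONSE with id req-5497: 2024-09-22 13:12:01.623
3. Latency: 2024-09-22 13:12:01.623 - 2024-09-22 13:12:01.288 = 335ms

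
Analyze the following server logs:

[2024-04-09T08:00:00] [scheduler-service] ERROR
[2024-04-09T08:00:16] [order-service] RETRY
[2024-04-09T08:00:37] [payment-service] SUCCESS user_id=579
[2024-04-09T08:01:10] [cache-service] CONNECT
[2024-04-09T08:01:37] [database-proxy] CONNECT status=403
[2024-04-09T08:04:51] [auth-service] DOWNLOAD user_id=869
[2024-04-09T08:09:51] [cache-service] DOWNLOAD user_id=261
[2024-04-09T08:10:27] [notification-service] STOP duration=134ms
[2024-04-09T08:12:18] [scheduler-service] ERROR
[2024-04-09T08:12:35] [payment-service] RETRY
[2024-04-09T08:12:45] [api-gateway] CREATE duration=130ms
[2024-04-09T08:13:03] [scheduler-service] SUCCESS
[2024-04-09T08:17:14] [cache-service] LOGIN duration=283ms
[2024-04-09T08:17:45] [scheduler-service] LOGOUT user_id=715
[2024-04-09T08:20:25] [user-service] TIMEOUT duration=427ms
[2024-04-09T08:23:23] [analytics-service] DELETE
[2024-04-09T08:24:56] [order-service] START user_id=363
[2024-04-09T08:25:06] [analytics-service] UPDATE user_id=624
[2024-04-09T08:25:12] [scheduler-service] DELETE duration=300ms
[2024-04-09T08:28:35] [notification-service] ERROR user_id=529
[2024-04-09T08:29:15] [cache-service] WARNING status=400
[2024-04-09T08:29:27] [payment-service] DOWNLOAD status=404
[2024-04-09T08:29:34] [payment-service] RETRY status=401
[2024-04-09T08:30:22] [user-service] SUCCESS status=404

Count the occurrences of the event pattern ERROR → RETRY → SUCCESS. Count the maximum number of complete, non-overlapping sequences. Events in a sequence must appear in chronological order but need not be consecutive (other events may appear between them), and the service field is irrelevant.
3

To count sequences:

1. Look for pattern: ERROR → RETRY → SUCCESS
2. Greedily scan the log in chronological order, matching each sequence element in turn (ignoring service)
3. Each time the full pattern completes, increment the count and restart matching from the next event
4. Complete non-overlapping sequences found: 3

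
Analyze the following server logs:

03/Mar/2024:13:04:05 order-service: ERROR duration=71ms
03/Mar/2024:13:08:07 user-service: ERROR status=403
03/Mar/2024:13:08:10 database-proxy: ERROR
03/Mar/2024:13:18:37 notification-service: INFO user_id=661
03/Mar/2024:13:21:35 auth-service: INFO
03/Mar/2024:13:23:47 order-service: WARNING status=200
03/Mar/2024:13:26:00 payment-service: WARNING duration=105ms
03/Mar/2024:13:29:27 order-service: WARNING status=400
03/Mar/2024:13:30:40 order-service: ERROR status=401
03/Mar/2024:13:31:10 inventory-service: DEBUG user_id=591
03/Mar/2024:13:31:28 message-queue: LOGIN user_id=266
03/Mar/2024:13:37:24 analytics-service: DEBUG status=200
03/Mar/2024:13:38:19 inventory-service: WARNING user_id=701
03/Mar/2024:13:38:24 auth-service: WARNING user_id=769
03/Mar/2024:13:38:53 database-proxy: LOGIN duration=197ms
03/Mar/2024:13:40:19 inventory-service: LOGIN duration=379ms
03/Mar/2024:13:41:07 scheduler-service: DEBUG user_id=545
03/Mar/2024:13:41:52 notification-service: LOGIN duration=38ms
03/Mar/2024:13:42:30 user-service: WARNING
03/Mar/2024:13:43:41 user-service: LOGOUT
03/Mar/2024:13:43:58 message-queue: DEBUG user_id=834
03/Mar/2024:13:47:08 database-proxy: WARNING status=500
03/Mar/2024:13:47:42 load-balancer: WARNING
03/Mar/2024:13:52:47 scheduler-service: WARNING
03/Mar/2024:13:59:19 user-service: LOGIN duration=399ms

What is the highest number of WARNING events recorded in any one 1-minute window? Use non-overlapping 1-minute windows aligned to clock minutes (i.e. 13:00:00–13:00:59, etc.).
2

To find the burst window:

1. Divide the log period into non-overlapping 1-minute windows starting at 13:00
2. Count WARNING events in each window
3. Find the window with maximum count
4. Maximum events in a window: 2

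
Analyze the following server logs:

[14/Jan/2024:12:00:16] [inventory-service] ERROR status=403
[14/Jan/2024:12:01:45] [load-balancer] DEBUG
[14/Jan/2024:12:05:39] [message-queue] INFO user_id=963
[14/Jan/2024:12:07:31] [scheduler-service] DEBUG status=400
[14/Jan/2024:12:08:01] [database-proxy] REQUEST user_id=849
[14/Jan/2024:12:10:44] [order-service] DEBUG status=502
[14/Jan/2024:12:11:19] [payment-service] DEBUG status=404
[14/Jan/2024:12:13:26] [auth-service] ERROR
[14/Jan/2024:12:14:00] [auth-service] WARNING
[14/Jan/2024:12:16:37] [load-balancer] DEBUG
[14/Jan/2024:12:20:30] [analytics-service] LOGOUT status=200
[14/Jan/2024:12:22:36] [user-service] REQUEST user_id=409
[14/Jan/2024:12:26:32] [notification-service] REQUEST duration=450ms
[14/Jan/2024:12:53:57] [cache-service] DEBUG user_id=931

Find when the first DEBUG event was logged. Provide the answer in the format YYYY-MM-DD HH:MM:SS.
2024-01-14 12:01:45

To find the first event:

1. Filter for all DEBUG events
2. Sort by timestamp
3. Select the first one
4. Timestamp: 2024-01-14 12:01:45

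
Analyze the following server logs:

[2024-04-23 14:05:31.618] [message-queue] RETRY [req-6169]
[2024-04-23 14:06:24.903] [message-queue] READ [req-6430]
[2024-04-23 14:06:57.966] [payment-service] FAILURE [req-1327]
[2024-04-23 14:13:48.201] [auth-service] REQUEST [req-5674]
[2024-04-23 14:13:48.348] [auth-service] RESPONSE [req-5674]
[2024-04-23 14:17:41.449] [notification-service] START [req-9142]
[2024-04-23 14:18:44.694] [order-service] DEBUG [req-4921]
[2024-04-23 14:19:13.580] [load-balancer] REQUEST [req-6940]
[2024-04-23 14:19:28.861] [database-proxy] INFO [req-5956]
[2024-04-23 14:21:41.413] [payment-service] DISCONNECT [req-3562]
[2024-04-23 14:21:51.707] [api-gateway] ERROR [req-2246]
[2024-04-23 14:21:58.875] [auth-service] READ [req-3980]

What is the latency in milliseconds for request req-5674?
147

To calculate latency:

1. Find REQUEST with id req-5674: 2024-04-23 14:13:48.201
2. Find RESPONSE with id req-5674: 2024-04-23 14:13:48.348
3. Latency: 2024-04-23 14:13:48.348 - 2024-04-23 14:13:48.201 = 147ms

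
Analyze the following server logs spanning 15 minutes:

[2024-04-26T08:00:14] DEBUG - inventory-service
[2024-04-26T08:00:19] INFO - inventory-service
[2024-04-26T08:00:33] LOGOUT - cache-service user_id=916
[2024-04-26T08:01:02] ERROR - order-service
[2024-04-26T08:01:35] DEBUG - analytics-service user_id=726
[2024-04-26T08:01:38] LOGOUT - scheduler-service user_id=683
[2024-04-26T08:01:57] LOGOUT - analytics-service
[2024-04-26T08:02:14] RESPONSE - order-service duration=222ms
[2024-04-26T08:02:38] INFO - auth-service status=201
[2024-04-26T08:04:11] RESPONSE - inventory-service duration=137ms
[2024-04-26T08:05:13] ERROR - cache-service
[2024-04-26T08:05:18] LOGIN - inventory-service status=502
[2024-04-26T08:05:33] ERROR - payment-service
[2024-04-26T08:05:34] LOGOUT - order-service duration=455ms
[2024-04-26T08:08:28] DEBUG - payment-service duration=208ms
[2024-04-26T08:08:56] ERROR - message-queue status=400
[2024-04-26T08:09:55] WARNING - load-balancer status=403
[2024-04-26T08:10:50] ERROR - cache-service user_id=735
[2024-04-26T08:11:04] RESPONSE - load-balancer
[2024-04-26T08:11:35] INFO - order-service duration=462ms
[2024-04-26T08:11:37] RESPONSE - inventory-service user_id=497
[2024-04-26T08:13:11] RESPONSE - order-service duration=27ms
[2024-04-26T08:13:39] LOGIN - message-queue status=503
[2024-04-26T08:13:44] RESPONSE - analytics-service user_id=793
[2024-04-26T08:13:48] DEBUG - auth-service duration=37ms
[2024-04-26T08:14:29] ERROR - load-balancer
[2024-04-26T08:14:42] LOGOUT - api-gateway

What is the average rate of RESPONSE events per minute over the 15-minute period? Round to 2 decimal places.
0.4

To calculate the rate:

1. Count total RESPONSE events: 6
2. Total time period: 15 minutes
3. Rate = 6 / 15 = 0.4 events per minute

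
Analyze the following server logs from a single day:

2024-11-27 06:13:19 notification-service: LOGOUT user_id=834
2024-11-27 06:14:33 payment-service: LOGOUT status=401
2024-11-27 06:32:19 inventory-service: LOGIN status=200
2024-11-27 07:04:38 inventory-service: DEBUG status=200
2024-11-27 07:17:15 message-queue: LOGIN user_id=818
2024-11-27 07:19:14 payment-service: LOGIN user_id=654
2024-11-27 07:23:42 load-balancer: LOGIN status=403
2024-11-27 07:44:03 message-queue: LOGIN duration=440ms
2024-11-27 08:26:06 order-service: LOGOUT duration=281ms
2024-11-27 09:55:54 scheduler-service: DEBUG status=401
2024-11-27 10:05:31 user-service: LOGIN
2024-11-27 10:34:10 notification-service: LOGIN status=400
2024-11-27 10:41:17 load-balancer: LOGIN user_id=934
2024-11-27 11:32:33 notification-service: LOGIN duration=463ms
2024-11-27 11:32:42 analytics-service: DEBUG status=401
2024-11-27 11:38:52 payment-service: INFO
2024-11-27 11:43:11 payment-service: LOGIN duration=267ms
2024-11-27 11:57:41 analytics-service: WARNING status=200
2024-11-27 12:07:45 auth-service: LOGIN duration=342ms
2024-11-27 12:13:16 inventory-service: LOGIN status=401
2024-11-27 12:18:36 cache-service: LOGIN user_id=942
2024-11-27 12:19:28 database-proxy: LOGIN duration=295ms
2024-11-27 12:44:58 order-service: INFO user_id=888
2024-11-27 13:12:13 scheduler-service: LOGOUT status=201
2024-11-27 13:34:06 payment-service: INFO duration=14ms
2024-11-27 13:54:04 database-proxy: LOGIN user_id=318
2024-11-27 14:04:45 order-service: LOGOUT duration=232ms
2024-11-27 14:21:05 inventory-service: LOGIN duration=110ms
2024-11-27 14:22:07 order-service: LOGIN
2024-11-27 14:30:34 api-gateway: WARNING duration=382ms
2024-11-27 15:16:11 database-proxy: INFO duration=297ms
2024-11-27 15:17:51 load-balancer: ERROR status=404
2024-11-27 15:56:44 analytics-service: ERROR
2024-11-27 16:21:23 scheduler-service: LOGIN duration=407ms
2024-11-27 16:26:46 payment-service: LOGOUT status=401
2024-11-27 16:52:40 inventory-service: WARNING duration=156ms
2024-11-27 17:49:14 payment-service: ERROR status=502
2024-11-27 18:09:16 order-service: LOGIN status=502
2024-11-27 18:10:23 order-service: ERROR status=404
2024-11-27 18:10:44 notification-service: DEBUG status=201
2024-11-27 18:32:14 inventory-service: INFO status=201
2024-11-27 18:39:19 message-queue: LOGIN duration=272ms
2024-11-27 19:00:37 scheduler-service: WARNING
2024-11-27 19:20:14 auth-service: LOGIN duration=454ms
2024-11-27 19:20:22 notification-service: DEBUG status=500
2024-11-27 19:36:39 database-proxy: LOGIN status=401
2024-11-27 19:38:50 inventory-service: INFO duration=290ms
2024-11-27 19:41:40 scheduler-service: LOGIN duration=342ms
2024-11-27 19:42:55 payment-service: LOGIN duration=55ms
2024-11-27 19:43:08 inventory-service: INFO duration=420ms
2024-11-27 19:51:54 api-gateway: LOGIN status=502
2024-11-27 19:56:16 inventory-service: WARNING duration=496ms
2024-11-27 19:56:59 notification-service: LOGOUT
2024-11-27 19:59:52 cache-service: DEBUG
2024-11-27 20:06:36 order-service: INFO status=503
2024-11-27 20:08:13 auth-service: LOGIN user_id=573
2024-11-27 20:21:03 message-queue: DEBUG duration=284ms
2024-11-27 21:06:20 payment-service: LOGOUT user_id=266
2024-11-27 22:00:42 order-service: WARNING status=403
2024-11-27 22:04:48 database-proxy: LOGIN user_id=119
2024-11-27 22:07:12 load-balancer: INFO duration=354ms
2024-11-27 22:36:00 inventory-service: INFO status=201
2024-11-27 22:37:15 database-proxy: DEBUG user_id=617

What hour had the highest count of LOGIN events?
19

To find the peak hour:

1. Group all LOGIN events by hour
2. Count events in each hour
3. Find hour with maximum count
4. Peak hour: 19 (with 5 events)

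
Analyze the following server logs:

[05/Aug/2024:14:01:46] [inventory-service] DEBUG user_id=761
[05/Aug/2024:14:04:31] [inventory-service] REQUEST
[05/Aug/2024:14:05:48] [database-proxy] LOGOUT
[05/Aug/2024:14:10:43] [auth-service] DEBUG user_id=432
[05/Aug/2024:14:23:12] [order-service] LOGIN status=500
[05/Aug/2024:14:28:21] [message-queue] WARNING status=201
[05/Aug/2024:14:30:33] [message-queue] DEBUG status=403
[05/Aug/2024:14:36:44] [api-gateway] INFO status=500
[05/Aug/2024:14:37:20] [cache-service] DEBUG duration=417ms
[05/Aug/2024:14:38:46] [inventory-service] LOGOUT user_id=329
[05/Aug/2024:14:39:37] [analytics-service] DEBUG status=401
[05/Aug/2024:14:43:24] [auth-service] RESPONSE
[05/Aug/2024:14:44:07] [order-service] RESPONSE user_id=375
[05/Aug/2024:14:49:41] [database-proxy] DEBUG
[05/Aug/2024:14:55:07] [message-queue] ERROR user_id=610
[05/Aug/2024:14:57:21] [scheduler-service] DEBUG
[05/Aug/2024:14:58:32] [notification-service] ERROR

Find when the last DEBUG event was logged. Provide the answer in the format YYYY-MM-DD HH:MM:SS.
2024-08-05 14:57:21

To find the last event:

1. Filter for all DEBUG events
2. Sort by timestamp
3. Select the last one
4. Timestamp: 2024-08-05 14:57:21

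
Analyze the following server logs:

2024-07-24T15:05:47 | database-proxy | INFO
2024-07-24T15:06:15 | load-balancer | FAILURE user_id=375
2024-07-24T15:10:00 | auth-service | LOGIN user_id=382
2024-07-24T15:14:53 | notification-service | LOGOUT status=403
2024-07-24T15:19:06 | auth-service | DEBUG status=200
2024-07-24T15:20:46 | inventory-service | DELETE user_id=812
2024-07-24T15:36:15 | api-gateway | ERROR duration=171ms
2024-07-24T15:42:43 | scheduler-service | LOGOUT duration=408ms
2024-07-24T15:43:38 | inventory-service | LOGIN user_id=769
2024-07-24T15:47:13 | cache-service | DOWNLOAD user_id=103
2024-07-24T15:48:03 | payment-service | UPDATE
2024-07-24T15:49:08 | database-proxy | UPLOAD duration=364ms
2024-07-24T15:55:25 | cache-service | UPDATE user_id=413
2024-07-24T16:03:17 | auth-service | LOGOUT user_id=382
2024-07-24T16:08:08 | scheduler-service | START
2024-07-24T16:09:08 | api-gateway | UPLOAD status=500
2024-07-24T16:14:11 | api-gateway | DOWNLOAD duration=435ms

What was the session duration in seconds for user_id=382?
3197

To calculate session duration:

1. Find LOGIN event for user_id=382: 2024-07-24T15:10:00
2. Find LOGOUT event for user_id=382: 2024-07-24T16:03:17
3. Session duration: 2024-07-24T16:03:17 - 2024-07-24T15:10:00 = 3197 seconds (53 minutes)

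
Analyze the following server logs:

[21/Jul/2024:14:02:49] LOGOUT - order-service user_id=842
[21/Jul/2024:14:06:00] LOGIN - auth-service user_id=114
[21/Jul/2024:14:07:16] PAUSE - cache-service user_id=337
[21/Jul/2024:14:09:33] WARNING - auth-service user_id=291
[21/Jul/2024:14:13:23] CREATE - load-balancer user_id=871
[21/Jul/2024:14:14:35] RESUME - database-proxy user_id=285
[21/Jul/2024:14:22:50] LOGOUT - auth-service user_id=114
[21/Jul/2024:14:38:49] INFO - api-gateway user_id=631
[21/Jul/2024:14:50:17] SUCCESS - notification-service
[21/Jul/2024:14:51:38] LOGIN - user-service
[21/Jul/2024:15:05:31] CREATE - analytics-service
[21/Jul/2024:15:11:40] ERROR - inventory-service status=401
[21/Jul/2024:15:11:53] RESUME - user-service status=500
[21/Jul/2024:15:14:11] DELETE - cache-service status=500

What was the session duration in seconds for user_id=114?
1010

To calculate session duration:

1. Find LOGIN event for user_id=114: 21/Jul/2024:14:06:00
2. Find LOGOUT event for user_id=114: 21/Jul/2024:14:22:50
3. Session duration: 21/Jul/2024:14:22:50 - 21/Jul/2024:14:06:00 = 1010 seconds (16 minutes)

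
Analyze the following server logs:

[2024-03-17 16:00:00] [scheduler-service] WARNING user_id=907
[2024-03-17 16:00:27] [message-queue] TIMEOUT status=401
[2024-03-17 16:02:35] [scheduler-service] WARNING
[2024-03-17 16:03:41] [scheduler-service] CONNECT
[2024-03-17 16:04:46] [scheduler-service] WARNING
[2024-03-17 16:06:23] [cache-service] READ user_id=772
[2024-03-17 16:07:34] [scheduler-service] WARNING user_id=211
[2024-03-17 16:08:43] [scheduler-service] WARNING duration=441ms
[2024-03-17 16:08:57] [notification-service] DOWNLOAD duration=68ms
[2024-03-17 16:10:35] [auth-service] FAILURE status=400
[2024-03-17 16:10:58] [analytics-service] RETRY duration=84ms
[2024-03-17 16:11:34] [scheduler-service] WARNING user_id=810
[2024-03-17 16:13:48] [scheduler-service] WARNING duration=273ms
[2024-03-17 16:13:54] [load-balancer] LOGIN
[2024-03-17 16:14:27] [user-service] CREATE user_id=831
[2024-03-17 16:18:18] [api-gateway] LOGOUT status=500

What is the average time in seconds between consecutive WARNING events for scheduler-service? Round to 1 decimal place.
138.0

To calculate average interval:

1. Find all WARNING events for scheduler-service in order
2. Calculate time gaps between consecutive events
3. Compute mean of gaps: 828 / 6 = 138.0 seconds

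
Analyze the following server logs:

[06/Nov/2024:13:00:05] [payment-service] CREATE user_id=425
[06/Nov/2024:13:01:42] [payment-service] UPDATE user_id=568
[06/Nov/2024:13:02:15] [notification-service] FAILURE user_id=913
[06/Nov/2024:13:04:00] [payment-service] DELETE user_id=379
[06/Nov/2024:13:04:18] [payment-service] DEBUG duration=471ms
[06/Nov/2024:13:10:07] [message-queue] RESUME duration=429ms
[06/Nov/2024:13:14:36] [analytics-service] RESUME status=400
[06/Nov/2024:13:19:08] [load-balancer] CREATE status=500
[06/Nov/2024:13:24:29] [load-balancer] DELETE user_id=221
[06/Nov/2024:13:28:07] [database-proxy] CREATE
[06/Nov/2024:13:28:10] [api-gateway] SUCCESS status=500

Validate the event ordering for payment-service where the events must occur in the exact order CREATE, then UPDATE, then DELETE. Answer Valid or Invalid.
Valid

To validate ordering:

1. Required order: CREATE → UPDATE → DELETE
2. Rule: the events must occur in the exact order CREATE, then UPDATE, then DELETE
3. Check actual order of events for payment-service
4. Result: Valid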